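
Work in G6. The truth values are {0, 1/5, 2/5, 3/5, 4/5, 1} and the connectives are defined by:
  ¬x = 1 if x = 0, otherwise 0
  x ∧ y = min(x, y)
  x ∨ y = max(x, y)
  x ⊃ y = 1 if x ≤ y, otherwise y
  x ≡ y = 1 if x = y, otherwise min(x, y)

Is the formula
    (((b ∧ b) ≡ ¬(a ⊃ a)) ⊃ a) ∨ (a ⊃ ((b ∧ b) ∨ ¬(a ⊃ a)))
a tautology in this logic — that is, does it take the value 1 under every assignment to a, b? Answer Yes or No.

Counterexample: take a = 1/5, b = 0.
b ∧ b = 0 ∧ 0 = 0
a ⊃ a = 1/5 ⊃ 1/5 = 1
¬(a ⊃ a) = ¬1 = 0
(b ∧ b) ≡ ¬(a ⊃ a) = 0 ≡ 0 = 1
((b ∧ b) ≡ ¬(a ⊃ a)) ⊃ a = 1 ⊃ 1/5 = 1/5
b ∧ b = 0 ∧ 0 = 0
a ⊃ a = 1/5 ⊃ 1/5 = 1
¬(a ⊃ a) = ¬1 = 0
(b ∧ b) ∨ ¬(a ⊃ a) = 0 ∨ 0 = 0
a ⊃ ((b ∧ b) ∨ ¬(a ⊃ a)) = 1/5 ⊃ 0 = 0
(((b ∧ b) ≡ ¬(a ⊃ a)) ⊃ a) ∨ (a ⊃ ((b ∧ b) ∨ ¬(a ⊃ a))) = 1/5 ∨ 0 = 1/5
This gives 1/5 ≠ 1.

No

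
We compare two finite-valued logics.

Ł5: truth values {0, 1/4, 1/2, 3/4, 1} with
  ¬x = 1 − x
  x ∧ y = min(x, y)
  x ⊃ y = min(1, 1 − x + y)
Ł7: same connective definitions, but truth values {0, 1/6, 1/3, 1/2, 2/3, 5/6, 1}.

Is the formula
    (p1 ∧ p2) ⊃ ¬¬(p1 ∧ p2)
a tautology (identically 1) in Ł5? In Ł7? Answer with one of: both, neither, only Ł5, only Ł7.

both

In Ł5: every assignment gives 1 — tautology.
In Ł7: every assignment gives 1 — tautology.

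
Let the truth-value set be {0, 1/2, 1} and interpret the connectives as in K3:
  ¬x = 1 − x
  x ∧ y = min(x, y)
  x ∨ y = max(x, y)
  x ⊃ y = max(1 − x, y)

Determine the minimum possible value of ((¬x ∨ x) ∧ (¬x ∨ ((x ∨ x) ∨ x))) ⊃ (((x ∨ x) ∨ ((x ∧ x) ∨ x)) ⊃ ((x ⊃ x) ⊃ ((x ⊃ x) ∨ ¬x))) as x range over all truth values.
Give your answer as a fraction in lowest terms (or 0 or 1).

1/2

Take x = 1/2:
¬x = ¬1/2 = 1/2
¬x ∨ x = 1/2 ∨ 1/2 = 1/2
¬x = ¬1/2 = 1/2
x ∨ x = 1/2 ∨ 1/2 = 1/2
(x ∨ x) ∨ x = 1/2 ∨ 1/2 = 1/2
¬x ∨ ((x ∨ x) ∨ x) = 1/2 ∨ 1/2 = 1/2
(¬x ∨ x) ∧ (¬x ∨ ((x ∨ x) ∨ x)) = 1/2 ∧ 1/2 = 1/2
x ∨ x = 1/2 ∨ 1/2 = 1/2
x ∧ x = 1/2 ∧ 1/2 = 1/2
(x ∧ x) ∨ x = 1/2 ∨ 1/2 = 1/2
(x ∨ x) ∨ ((x ∧ x) ∨ x) = 1/2 ∨ 1/2 = 1/2
x ⊃ x = 1/2 ⊃ 1/2 = 1/2
x ⊃ x = 1/2 ⊃ 1/2 = 1/2
¬x = ¬1/2 = 1/2
(x ⊃ x) ∨ ¬x = 1/2 ∨ 1/2 = 1/2
(x ⊃ x) ⊃ ((x ⊃ x) ∨ ¬x) = 1/2 ⊃ 1/2 = 1/2
((x ∨ x) ∨ ((x ∧ x) ∨ x)) ⊃ ((x ⊃ x) ⊃ ((x ⊃ x) ∨ ¬x)) = 1/2 ⊃ 1/2 = 1/2
((¬x ∨ x) ∧ (¬x ∨ ((x ∨ x) ∨ x))) ⊃ (((x ∨ x) ∨ ((x ∧ x) ∨ x)) ⊃ ((x ⊃ x) ⊃ ((x ⊃ x) ∨ ¬x))) = 1/2 ⊃ 1/2 = 1/2
No assignment yields a value below 1/2, so this is the minimum.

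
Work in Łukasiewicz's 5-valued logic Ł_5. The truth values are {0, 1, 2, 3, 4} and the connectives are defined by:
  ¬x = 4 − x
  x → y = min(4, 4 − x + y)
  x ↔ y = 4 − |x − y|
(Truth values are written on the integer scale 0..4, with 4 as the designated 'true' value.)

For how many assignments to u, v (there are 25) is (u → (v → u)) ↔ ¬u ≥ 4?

5

value 4: 5 assignments (counts)
value 3: 5 assignments
value 2: 5 assignments
value 1: 5 assignments
value 0: 5 assignments
So 5 of the 25 assignments meet the threshold.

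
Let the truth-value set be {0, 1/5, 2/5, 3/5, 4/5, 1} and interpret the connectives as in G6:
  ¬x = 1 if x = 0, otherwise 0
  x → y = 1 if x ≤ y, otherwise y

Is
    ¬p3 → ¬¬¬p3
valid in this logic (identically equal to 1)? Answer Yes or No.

p3 = 0 ↦ 1
p3 = 1/5 ↦ 1
p3 = 2/5 ↦ 1
p3 = 3/5 ↦ 1
p3 = 4/5 ↦ 1
p3 = 1 ↦ 1
Every assignment gives a value ≥ 1.

Yes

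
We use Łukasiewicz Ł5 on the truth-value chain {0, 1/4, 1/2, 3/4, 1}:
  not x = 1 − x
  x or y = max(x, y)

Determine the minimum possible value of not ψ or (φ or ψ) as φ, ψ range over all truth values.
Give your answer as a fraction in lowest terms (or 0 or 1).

Take φ = 0, ψ = 1/2:
not ψ = not 1/2 = 1/2
φ or ψ = 0 or 1/2 = 1/2
not ψ or (φ or ψ) = 1/2 or 1/2 = 1/2
No assignment yields a value below 1/2, so this is the minimum.

1/2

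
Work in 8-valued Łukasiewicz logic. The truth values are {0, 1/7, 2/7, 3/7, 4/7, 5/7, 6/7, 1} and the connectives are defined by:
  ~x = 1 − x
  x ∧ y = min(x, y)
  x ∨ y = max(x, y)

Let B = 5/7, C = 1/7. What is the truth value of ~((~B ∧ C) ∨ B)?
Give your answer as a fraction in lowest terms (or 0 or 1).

2/7

~B = ~5/7 = 2/7
~B ∧ C = 2/7 ∧ 1/7 = 1/7
(~B ∧ C) ∨ B = 1/7 ∨ 5/7 = 5/7
~((~B ∧ C) ∨ B) = ~5/7 = 2/7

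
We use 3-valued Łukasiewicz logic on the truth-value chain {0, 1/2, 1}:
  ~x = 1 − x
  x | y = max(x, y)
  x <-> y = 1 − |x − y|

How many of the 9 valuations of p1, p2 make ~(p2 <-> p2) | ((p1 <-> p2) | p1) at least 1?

5

p1 = 0, p2 = 0 ↦ 1  ≥
p1 = 0, p2 = 1/2 ↦ 1/2  <
p1 = 0, p2 = 1 ↦ 0  <
p1 = 1/2, p2 = 0 ↦ 1/2  <
p1 = 1/2, p2 = 1/2 ↦ 1  ≥
p1 = 1/2, p2 = 1 ↦ 1/2  <
p1 = 1, p2 = 0 ↦ 1  ≥
p1 = 1, p2 = 1/2 ↦ 1  ≥
p1 = 1, p2 = 1 ↦ 1  ≥
So 5 of the 9 assignments meet the threshold.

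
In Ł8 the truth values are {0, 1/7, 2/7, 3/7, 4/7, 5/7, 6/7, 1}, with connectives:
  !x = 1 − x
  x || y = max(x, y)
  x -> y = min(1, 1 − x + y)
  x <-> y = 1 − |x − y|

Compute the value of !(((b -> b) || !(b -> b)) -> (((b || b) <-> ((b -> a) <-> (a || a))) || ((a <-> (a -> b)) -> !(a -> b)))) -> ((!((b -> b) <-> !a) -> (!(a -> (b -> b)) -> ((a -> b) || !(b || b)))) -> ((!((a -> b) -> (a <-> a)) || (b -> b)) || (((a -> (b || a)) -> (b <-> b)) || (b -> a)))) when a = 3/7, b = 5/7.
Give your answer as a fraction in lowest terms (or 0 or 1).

1

b -> b = 5/7 -> 5/7 = 1
b -> b = 5/7 -> 5/7 = 1
!(b -> b) = !1 = 0
(b -> b) || !(b -> b) = 1 || 0 = 1
b || b = 5/7 || 5/7 = 5/7
b -> a = 5/7 -> 3/7 = 5/7
a || a = 3/7 || 3/7 = 3/7
(b -> a) <-> (a || a) = 5/7 <-> 3/7 = 5/7
(b || b) <-> ((b -> a) <-> (a || a)) = 5/7 <-> 5/7 = 1
a -> b = 3/7 -> 5/7 = 1
a <-> (a -> b) = 3/7 <-> 1 = 3/7
a -> b = 3/7 -> 5/7 = 1
!(a -> b) = !1 = 0
(a <-> (a -> b)) -> !(a -> b) = 3/7 -> 0 = 4/7
((b || b) <-> ((b -> a) <-> (a || a))) || ((a <-> (a -> b)) -> !(a -> b)) = 1 || 4/7 = 1
((b -> b) || !(b -> b)) -> (((b || b) <-> ((b -> a) <-> (a || a))) || ((a <-> (a -> b)) -> !(a -> b))) = 1 -> 1 = 1
!(((b -> b) || !(b -> b)) -> (((b || b) <-> ((b -> a) <-> (a || a))) || ((a <-> (a -> b)) -> !(a -> b)))) = !1 = 0
b -> b = 5/7 -> 5/7 = 1
!a = !3/7 = 4/7
(b -> b) <-> !a = 1 <-> 4/7 = 4/7
!((b -> b) <-> !a) = !4/7 = 3/7
b -> b = 5/7 -> 5/7 = 1
a -> (b -> b) = 3/7 -> 1 = 1
!(a -> (b -> b)) = !1 = 0
a -> b = 3/7 -> 5/7 = 1
b || b = 5/7 || 5/7 = 5/7
!(b || b) = !5/7 = 2/7
(a -> b) || !(b || b) = 1 || 2/7 = 1
!(a -> (b -> b)) -> ((a -> b) || !(b || b)) = 0 -> 1 = 1
!((b -> b) <-> !a) -> (!(a -> (b -> b)) -> ((a -> b) || !(b || b))) = 3/7 -> 1 = 1
a -> b = 3/7 -> 5/7 = 1
a <-> a = 3/7 <-> 3/7 = 1
(a -> b) -> (a <-> a) = 1 -> 1 = 1
!((a -> b) -> (a <-> a)) = !1 = 0
b -> b = 5/7 -> 5/7 = 1
!((a -> b) -> (a <-> a)) || (b -> b) = 0 || 1 = 1
b || a = 5/7 || 3/7 = 5/7
a -> (b || a) = 3/7 -> 5/7 = 1
b <-> b = 5/7 <-> 5/7 = 1
(a -> (b || a)) -> (b <-> b) = 1 -> 1 = 1
b -> a = 5/7 -> 3/7 = 5/7
((a -> (b || a)) -> (b <-> b)) || (b -> a) = 1 || 5/7 = 1
(!((a -> b) -> (a <-> a)) || (b -> b)) || (((a -> (b || a)) -> (b <-> b)) || (b -> a)) = 1 || 1 = 1
(!((b -> b) <-> !a) -> (!(a -> (b -> b)) -> ((a -> b) || !(b || b)))) -> ((!((a -> b) -> (a <-> a)) || (b -> b)) || (((a -> (b || a)) -> (b <-> b)) || (b -> a))) = 1 -> 1 = 1
!(((b -> b) || !(b -> b)) -> (((b || b) <-> ((b -> a) <-> (a || a))) || ((a <-> (a -> b)) -> !(a -> b)))) -> ((!((b -> b) <-> !a) -> (!(a -> (b -> b)) -> ((a -> b) || !(b || b)))) -> ((!((a -> b) -> (a <-> a)) || (b -> b)) || (((a -> (b || a)) -> (b <-> b)) || (b -> a)))) = 0 -> 1 = 1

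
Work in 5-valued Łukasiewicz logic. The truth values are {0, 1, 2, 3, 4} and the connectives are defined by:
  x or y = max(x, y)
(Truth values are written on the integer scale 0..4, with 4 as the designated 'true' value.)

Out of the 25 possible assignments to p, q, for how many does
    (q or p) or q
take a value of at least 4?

value 4: 9 assignments (counts)
value 3: 7 assignments
value 2: 5 assignments
value 1: 3 assignments
value 0: 1 assignment
So 9 of the 25 assignments meet the threshold.

9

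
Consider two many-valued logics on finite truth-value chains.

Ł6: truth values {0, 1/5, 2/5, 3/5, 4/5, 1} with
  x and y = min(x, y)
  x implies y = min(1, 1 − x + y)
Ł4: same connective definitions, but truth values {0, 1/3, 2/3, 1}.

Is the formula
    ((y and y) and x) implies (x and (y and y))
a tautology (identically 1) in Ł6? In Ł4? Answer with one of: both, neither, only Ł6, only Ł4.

In Ł6: every assignment gives 1 — tautology.
In Ł4: every assignment gives 1 — tautology.

both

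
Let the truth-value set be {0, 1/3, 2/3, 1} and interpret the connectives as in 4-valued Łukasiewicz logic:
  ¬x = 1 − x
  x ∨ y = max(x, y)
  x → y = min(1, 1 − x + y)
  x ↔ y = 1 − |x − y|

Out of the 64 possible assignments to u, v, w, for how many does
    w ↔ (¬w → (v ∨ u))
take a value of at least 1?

19

value 1: 19 assignments (counts)
value 2/3: 21 assignments
value 1/3: 17 assignments
value 0: 7 assignments
So 19 of the 64 assignments meet the threshold.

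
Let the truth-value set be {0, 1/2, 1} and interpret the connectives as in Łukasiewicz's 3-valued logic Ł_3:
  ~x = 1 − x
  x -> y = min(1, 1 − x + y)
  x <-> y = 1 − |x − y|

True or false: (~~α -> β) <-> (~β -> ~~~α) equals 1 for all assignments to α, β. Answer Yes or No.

α = 0, β = 0 ↦ 1
α = 0, β = 1/2 ↦ 1
α = 0, β = 1 ↦ 1
α = 1/2, β = 0 ↦ 1
α = 1/2, β = 1/2 ↦ 1
α = 1/2, β = 1 ↦ 1
α = 1, β = 0 ↦ 1
α = 1, β = 1/2 ↦ 1
α = 1, β = 1 ↦ 1
Every assignment gives a value ≥ 1.

Yes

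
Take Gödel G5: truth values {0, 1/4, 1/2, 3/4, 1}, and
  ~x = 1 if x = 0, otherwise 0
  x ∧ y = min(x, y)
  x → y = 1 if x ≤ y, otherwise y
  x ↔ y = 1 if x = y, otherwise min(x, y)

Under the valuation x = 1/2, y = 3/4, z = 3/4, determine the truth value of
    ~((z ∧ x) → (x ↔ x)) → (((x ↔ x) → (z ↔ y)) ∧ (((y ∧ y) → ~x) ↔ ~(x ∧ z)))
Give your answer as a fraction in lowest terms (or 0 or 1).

1

z ∧ x = 3/4 ∧ 1/2 = 1/2
x ↔ x = 1/2 ↔ 1/2 = 1
(z ∧ x) → (x ↔ x) = 1/2 → 1 = 1
~((z ∧ x) → (x ↔ x)) = ~1 = 0
x ↔ x = 1/2 ↔ 1/2 = 1
z ↔ y = 3/4 ↔ 3/4 = 1
(x ↔ x) → (z ↔ y) = 1 → 1 = 1
y ∧ y = 3/4 ∧ 3/4 = 3/4
~x = ~1/2 = 0
(y ∧ y) → ~x = 3/4 → 0 = 0
x ∧ z = 1/2 ∧ 3/4 = 1/2
~(x ∧ z) = ~1/2 = 0
((y ∧ y) → ~x) ↔ ~(x ∧ z) = 0 ↔ 0 = 1
((x ↔ x) → (z ↔ y)) ∧ (((y ∧ y) → ~x) ↔ ~(x ∧ z)) = 1 ∧ 1 = 1
~((z ∧ x) → (x ↔ x)) → (((x ↔ x) → (z ↔ y)) ∧ (((y ∧ y) → ~x) ↔ ~(x ∧ z))) = 0 → 1 = 1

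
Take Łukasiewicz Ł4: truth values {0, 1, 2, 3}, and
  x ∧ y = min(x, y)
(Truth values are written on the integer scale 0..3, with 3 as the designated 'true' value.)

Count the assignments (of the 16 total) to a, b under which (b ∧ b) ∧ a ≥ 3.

1

a = 0, b = 0 ↦ 0  <
a = 0, b = 1 ↦ 0  <
a = 0, b = 2 ↦ 0  <
a = 0, b = 3 ↦ 0  <
a = 1, b = 0 ↦ 0  <
a = 1, b = 1 ↦ 1  <
a = 1, b = 2 ↦ 1  <
a = 1, b = 3 ↦ 1  <
a = 2, b = 0 ↦ 0  <
a = 2, b = 1 ↦ 1  <
a = 2, b = 2 ↦ 2  <
a = 2, b = 3 ↦ 2  <
a = 3, b = 0 ↦ 0  <
a = 3, b = 1 ↦ 1  <
a = 3, b = 2 ↦ 2  <
a = 3, b = 3 ↦ 3  ≥
So 1 of the 16 assignments meets the threshold.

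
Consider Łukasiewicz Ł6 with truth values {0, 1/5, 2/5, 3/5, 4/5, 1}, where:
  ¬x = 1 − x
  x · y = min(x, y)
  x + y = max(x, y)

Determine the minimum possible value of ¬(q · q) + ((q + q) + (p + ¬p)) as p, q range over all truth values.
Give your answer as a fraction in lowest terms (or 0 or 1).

3/5

Take p = 2/5, q = 2/5:
q · q = 2/5 · 2/5 = 2/5
¬(q · q) = ¬2/5 = 3/5
q + q = 2/5 + 2/5 = 2/5
¬p = ¬2/5 = 3/5
p + ¬p = 2/5 + 3/5 = 3/5
(q + q) + (p + ¬p) = 2/5 + 3/5 = 3/5
¬(q · q) + ((q + q) + (p + ¬p)) = 3/5 + 3/5 = 3/5
No assignment yields a value below 3/5, so this is the minimum.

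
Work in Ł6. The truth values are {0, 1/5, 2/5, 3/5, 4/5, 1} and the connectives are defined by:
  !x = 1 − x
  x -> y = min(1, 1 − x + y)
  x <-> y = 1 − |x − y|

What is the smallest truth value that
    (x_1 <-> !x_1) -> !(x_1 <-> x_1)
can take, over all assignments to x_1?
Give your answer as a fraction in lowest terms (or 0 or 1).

1/5

Take x_1 = 2/5:
!x_1 = !2/5 = 3/5
x_1 <-> !x_1 = 2/5 <-> 3/5 = 4/5
x_1 <-> x_1 = 2/5 <-> 2/5 = 1
!(x_1 <-> x_1) = !1 = 0
(x_1 <-> !x_1) -> !(x_1 <-> x_1) = 4/5 -> 0 = 1/5
No assignment yields a value below 1/5, so this is the minimum.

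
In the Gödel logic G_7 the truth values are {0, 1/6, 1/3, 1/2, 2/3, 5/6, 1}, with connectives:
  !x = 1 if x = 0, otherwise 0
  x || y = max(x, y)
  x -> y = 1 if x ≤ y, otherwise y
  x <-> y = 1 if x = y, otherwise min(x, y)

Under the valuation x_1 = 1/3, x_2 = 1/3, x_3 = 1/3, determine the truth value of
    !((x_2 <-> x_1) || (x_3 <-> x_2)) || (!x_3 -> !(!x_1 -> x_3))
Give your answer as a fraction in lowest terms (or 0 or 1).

x_2 <-> x_1 = 1/3 <-> 1/3 = 1
x_3 <-> x_2 = 1/3 <-> 1/3 = 1
(x_2 <-> x_1) || (x_3 <-> x_2) = 1 || 1 = 1
!((x_2 <-> x_1) || (x_3 <-> x_2)) = !1 = 0
!x_3 = !1/3 = 0
!x_1 = !1/3 = 0
!x_1 -> x_3 = 0 -> 1/3 = 1
!(!x_1 -> x_3) = !1 = 0
!x_3 -> !(!x_1 -> x_3) = 0 -> 0 = 1
!((x_2 <-> x_1) || (x_3 <-> x_2)) || (!x_3 -> !(!x_1 -> x_3)) = 0 || 1 = 1

1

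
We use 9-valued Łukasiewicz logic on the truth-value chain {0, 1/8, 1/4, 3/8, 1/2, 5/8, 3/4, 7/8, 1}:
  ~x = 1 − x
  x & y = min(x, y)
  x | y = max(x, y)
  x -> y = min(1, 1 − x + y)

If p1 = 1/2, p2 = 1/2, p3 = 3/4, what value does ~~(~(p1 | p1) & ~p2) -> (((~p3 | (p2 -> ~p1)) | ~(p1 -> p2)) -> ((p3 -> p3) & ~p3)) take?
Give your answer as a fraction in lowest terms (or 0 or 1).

p1 | p1 = 1/2 | 1/2 = 1/2
~(p1 | p1) = ~1/2 = 1/2
~p2 = ~1/2 = 1/2
~(p1 | p1) & ~p2 = 1/2 & 1/2 = 1/2
~(~(p1 | p1) & ~p2) = ~1/2 = 1/2
~~(~(p1 | p1) & ~p2) = ~1/2 = 1/2
~p3 = ~3/4 = 1/4
~p1 = ~1/2 = 1/2
p2 -> ~p1 = 1/2 -> 1/2 = 1
~p3 | (p2 -> ~p1) = 1/4 | 1 = 1
p1 -> p2 = 1/2 -> 1/2 = 1
~(p1 -> p2) = ~1 = 0
(~p3 | (p2 -> ~p1)) | ~(p1 -> p2) = 1 | 0 = 1
p3 -> p3 = 3/4 -> 3/4 = 1
~p3 = ~3/4 = 1/4
(p3 -> p3) & ~p3 = 1 & 1/4 = 1/4
((~p3 | (p2 -> ~p1)) | ~(p1 -> p2)) -> ((p3 -> p3) & ~p3) = 1 -> 1/4 = 1/4
~~(~(p1 | p1) & ~p2) -> (((~p3 | (p2 -> ~p1)) | ~(p1 -> p2)) -> ((p3 -> p3) & ~p3)) = 1/2 -> 1/4 = 3/4

3/4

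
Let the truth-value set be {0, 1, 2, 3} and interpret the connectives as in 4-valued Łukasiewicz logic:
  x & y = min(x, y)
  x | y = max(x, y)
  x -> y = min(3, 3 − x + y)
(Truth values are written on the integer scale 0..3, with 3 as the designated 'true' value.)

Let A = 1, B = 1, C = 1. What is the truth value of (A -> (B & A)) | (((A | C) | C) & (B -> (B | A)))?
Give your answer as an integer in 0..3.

B & A = 1 & 1 = 1
A -> (B & A) = 1 -> 1 = 3
A | C = 1 | 1 = 1
(A | C) | C = 1 | 1 = 1
B | A = 1 | 1 = 1
B -> (B | A) = 1 -> 1 = 3
((A | C) | C) & (B -> (B | A)) = 1 & 3 = 1
(A -> (B & A)) | (((A | C) | C) & (B -> (B | A))) = 3 | 1 = 3

3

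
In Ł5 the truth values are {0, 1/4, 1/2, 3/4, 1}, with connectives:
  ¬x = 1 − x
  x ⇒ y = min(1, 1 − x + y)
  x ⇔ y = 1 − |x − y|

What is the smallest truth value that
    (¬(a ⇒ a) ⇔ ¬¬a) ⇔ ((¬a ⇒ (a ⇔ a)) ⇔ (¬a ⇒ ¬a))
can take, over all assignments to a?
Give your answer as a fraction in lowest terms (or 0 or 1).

Take a = 1:
a ⇒ a = 1 ⇒ 1 = 1
¬(a ⇒ a) = ¬1 = 0
¬a = ¬1 = 0
¬¬a = ¬0 = 1
¬(a ⇒ a) ⇔ ¬¬a = 0 ⇔ 1 = 0
¬a = ¬1 = 0
a ⇔ a = 1 ⇔ 1 = 1
¬a ⇒ (a ⇔ a) = 0 ⇒ 1 = 1
¬a = ¬1 = 0
¬a = ¬1 = 0
¬a ⇒ ¬a = 0 ⇒ 0 = 1
(¬a ⇒ (a ⇔ a)) ⇔ (¬a ⇒ ¬a) = 1 ⇔ 1 = 1
(¬(a ⇒ a) ⇔ ¬¬a) ⇔ ((¬a ⇒ (a ⇔ a)) ⇔ (¬a ⇒ ¬a)) = 0 ⇔ 1 = 0
No assignment yields a value below 0, so this is the minimum.

0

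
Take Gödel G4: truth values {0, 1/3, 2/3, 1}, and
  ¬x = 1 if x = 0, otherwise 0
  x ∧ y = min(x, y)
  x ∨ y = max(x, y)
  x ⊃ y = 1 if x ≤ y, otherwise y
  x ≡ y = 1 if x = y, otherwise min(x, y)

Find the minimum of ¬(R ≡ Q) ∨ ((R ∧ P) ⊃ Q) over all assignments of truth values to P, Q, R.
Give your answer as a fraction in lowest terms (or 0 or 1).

Take P = 2/3, Q = 1/3, R = 2/3:
R ≡ Q = 2/3 ≡ 1/3 = 1/3
¬(R ≡ Q) = ¬1/3 = 0
R ∧ P = 2/3 ∧ 2/3 = 2/3
(R ∧ P) ⊃ Q = 2/3 ⊃ 1/3 = 1/3
¬(R ≡ Q) ∨ ((R ∧ P) ⊃ Q) = 0 ∨ 1/3 = 1/3
No assignment yields a value below 1/3, so this is the minimum.

1/3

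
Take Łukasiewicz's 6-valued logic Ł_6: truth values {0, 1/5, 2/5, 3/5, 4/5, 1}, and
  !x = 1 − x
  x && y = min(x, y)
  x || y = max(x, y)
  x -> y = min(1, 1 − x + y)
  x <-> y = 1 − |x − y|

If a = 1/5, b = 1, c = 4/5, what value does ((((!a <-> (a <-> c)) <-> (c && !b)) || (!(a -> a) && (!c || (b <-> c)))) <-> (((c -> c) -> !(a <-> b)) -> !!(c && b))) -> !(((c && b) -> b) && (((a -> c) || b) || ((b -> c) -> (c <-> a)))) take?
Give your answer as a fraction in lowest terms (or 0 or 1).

3/5

!a = !1/5 = 4/5
a <-> c = 1/5 <-> 4/5 = 2/5
!a <-> (a <-> c) = 4/5 <-> 2/5 = 3/5
!b = !1 = 0
c && !b = 4/5 && 0 = 0
(!a <-> (a <-> c)) <-> (c && !b) = 3/5 <-> 0 = 2/5
a -> a = 1/5 -> 1/5 = 1
!(a -> a) = !1 = 0
!c = !4/5 = 1/5
b <-> c = 1 <-> 4/5 = 4/5
!c || (b <-> c) = 1/5 || 4/5 = 4/5
!(a -> a) && (!c || (b <-> c)) = 0 && 4/5 = 0
((!a <-> (a <-> c)) <-> (c && !b)) || (!(a -> a) && (!c || (b <-> c))) = 2/5 || 0 = 2/5
c -> c = 4/5 -> 4/5 = 1
a <-> b = 1/5 <-> 1 = 1/5
!(a <-> b) = !1/5 = 4/5
(c -> c) -> !(a <-> b) = 1 -> 4/5 = 4/5
c && b = 4/5 && 1 = 4/5
!(c && b) = !4/5 = 1/5
!!(c && b) = !1/5 = 4/5
((c -> c) -> !(a <-> b)) -> !!(c && b) = 4/5 -> 4/5 = 1
(((!a <-> (a <-> c)) <-> (c && !b)) || (!(a -> a) && (!c || (b <-> c)))) <-> (((c -> c) -> !(a <-> b)) -> !!(c && b)) = 2/5 <-> 1 = 2/5
c && b = 4/5 && 1 = 4/5
(c && b) -> b = 4/5 -> 1 = 1
a -> c = 1/5 -> 4/5 = 1
(a -> c) || b = 1 || 1 = 1
b -> c = 1 -> 4/5 = 4/5
c <-> a = 4/5 <-> 1/5 = 2/5
(b -> c) -> (c <-> a) = 4/5 -> 2/5 = 3/5
((a -> c) || b) || ((b -> c) -> (c <-> a)) = 1 || 3/5 = 1
((c && b) -> b) && (((a -> c) || b) || ((b -> c) -> (c <-> a))) = 1 && 1 = 1
!(((c && b) -> b) && (((a -> c) || b) || ((b -> c) -> (c <-> a)))) = !1 = 0
((((!a <-> (a <-> c)) <-> (c && !b)) || (!(a -> a) && (!c || (b <-> c)))) <-> (((c -> c) -> !(a <-> b)) -> !!(c && b))) -> !(((c && b) -> b) && (((a -> c) || b) || ((b -> c) -> (c <-> a)))) = 2/5 -> 0 = 3/5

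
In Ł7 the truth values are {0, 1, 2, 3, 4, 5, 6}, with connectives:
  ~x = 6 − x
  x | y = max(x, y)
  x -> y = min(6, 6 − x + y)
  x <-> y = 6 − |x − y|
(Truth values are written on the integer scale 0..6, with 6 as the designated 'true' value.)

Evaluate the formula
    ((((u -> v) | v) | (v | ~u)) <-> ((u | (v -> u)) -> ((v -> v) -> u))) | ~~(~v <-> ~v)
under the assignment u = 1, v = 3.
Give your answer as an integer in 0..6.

6

u -> v = 1 -> 3 = 6
(u -> v) | v = 6 | 3 = 6
~u = ~1 = 5
v | ~u = 3 | 5 = 5
((u -> v) | v) | (v | ~u) = 6 | 5 = 6
v -> u = 3 -> 1 = 4
u | (v -> u) = 1 | 4 = 4
v -> v = 3 -> 3 = 6
(v -> v) -> u = 6 -> 1 = 1
(u | (v -> u)) -> ((v -> v) -> u) = 4 -> 1 = 3
(((u -> v) | v) | (v | ~u)) <-> ((u | (v -> u)) -> ((v -> v) -> u)) = 6 <-> 3 = 3
~v = ~3 = 3
~v = ~3 = 3
~v <-> ~v = 3 <-> 3 = 6
~(~v <-> ~v) = ~6 = 0
~~(~v <-> ~v) = ~0 = 6
((((u -> v) | v) | (v | ~u)) <-> ((u | (v -> u)) -> ((v -> v) -> u))) | ~~(~v <-> ~v) = 3 | 6 = 6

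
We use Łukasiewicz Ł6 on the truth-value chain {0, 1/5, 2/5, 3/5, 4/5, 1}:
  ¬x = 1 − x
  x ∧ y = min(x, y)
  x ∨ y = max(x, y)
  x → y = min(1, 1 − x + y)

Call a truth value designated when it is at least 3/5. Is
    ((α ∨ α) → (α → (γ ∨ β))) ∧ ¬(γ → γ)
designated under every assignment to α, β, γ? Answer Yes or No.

Counterexample: take α = 0, β = 0, γ = 0.
α ∨ α = 0 ∨ 0 = 0
γ ∨ β = 0 ∨ 0 = 0
α → (γ ∨ β) = 0 → 0 = 1
(α ∨ α) → (α → (γ ∨ β)) = 0 → 1 = 1
γ → γ = 0 → 0 = 1
¬(γ → γ) = ¬1 = 0
((α ∨ α) → (α → (γ ∨ β))) ∧ ¬(γ → γ) = 1 ∧ 0 = 0
This gives 0, which is below 3/5.

No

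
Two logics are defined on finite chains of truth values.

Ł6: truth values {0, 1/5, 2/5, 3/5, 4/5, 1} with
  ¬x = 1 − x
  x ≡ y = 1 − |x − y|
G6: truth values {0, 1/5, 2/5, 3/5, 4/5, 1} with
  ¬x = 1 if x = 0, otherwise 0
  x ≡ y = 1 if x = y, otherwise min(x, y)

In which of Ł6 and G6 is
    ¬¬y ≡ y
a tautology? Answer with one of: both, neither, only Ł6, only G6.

only Ł6

In Ł6: every assignment gives 1 — tautology.
In G6: at y = 1/5 the value is 1/5 — not a tautology.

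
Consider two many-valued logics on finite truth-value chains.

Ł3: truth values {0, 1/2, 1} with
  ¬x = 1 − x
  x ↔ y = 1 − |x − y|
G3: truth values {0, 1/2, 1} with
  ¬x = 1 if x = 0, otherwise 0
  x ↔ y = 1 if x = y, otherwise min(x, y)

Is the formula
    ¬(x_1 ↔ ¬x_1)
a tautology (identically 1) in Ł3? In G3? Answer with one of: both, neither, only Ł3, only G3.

only G3

In Ł3: at x_1 = 1/2 the value is 0 — not a tautology.
In G3: every assignment gives 1 — tautology.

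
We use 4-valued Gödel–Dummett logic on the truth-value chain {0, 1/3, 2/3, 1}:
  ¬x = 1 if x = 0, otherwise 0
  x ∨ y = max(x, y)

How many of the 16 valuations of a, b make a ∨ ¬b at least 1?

a = 0, b = 0 ↦ 1  ≥
a = 0, b = 1/3 ↦ 0  <
a = 0, b = 2/3 ↦ 0  <
a = 0, b = 1 ↦ 0  <
a = 1/3, b = 0 ↦ 1  ≥
a = 1/3, b = 1/3 ↦ 1/3  <
a = 1/3, b = 2/3 ↦ 1/3  <
a = 1/3, b = 1 ↦ 1/3  <
a = 2/3, b = 0 ↦ 1  ≥
a = 2/3, b = 1/3 ↦ 2/3  <
a = 2/3, b = 2/3 ↦ 2/3  <
a = 2/3, b = 1 ↦ 2/3  <
a = 1, b = 0 ↦ 1  ≥
a = 1, b = 1/3 ↦ 1  ≥
a = 1, b = 2/3 ↦ 1  ≥
a = 1, b = 1 ↦ 1  ≥
So 7 of the 16 assignments meet the threshold.

7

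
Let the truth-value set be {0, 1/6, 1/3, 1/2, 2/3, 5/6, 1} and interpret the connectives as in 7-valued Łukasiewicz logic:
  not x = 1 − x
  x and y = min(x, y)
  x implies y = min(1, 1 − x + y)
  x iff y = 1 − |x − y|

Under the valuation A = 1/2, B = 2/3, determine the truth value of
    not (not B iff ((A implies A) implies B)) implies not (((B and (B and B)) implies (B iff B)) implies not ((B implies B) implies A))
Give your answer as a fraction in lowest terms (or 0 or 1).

1

not B = not 2/3 = 1/3
A implies A = 1/2 implies 1/2 = 1
(A implies A) implies B = 1 implies 2/3 = 2/3
not B iff ((A implies A) implies B) = 1/3 iff 2/3 = 2/3
not (not B iff ((A implies A) implies B)) = not 2/3 = 1/3
B and B = 2/3 and 2/3 = 2/3
B and (B and B) = 2/3 and 2/3 = 2/3
B iff B = 2/3 iff 2/3 = 1
(B and (B and B)) implies (B iff B) = 2/3 implies 1 = 1
B implies B = 2/3 implies 2/3 = 1
(B implies B) implies A = 1 implies 1/2 = 1/2
not ((B implies B) implies A) = not 1/2 = 1/2
((B and (B and B)) implies (B iff B)) implies not ((B implies B) implies A) = 1 implies 1/2 = 1/2
not (((B and (B and B)) implies (B iff B)) implies not ((B implies B) implies A)) = not 1/2 = 1/2
not (not B iff ((A implies A) implies B)) implies not (((B and (B and B)) implies (B iff B)) implies not ((B implies B) implies A)) = 1/3 implies 1/2 = 1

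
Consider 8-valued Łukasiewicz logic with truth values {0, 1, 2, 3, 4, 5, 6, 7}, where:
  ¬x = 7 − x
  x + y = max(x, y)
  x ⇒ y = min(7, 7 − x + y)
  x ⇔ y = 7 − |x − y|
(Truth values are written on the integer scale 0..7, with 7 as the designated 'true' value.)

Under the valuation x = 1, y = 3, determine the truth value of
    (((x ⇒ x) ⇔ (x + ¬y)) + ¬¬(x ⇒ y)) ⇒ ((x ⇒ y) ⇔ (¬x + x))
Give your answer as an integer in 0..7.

x ⇒ x = 1 ⇒ 1 = 7
¬y = ¬3 = 4
x + ¬y = 1 + 4 = 4
(x ⇒ x) ⇔ (x + ¬y) = 7 ⇔ 4 = 4
x ⇒ y = 1 ⇒ 3 = 7
¬(x ⇒ y) = ¬7 = 0
¬¬(x ⇒ y) = ¬0 = 7
((x ⇒ x) ⇔ (x + ¬y)) + ¬¬(x ⇒ y) = 4 + 7 = 7
x ⇒ y = 1 ⇒ 3 = 7
¬x = ¬1 = 6
¬x + x = 6 + 1 = 6
(x ⇒ y) ⇔ (¬x + x) = 7 ⇔ 6 = 6
(((x ⇒ x) ⇔ (x + ¬y)) + ¬¬(x ⇒ y)) ⇒ ((x ⇒ y) ⇔ (¬x + x)) = 7 ⇒ 6 = 6

6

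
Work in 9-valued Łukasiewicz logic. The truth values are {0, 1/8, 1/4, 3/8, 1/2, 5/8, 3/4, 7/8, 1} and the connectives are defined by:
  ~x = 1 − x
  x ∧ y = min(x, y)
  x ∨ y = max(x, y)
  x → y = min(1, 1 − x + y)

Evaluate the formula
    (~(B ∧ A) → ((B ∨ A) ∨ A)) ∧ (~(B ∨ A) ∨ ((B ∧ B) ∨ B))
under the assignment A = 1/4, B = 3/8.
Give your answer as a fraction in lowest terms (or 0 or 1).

5/8

B ∧ A = 3/8 ∧ 1/4 = 1/4
~(B ∧ A) = ~1/4 = 3/4
B ∨ A = 3/8 ∨ 1/4 = 3/8
(B ∨ A) ∨ A = 3/8 ∨ 1/4 = 3/8
~(B ∧ A) → ((B ∨ A) ∨ A) = 3/4 → 3/8 = 5/8
B ∨ A = 3/8 ∨ 1/4 = 3/8
~(B ∨ A) = ~3/8 = 5/8
B ∧ B = 3/8 ∧ 3/8 = 3/8
(B ∧ B) ∨ B = 3/8 ∨ 3/8 = 3/8
~(B ∨ A) ∨ ((B ∧ B) ∨ B) = 5/8 ∨ 3/8 = 5/8
(~(B ∧ A) → ((B ∨ A) ∨ A)) ∧ (~(B ∨ A) ∨ ((B ∧ B) ∨ B)) = 5/8 ∧ 5/8 = 5/8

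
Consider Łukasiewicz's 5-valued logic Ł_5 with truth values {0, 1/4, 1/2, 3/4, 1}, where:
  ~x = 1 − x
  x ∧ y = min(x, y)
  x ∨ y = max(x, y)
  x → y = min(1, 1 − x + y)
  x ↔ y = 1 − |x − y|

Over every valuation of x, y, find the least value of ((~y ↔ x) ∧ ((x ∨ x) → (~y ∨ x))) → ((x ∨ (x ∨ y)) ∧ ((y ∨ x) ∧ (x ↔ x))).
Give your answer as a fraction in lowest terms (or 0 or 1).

Take x = 1/2, y = 1/2:
~y = ~1/2 = 1/2
~y ↔ x = 1/2 ↔ 1/2 = 1
x ∨ x = 1/2 ∨ 1/2 = 1/2
~y = ~1/2 = 1/2
~y ∨ x = 1/2 ∨ 1/2 = 1/2
(x ∨ x) → (~y ∨ x) = 1/2 → 1/2 = 1
(~y ↔ x) ∧ ((x ∨ x) → (~y ∨ x)) = 1 ∧ 1 = 1
x ∨ y = 1/2 ∨ 1/2 = 1/2
x ∨ (x ∨ y) = 1/2 ∨ 1/2 = 1/2
y ∨ x = 1/2 ∨ 1/2 = 1/2
x ↔ x = 1/2 ↔ 1/2 = 1
(y ∨ x) ∧ (x ↔ x) = 1/2 ∧ 1 = 1/2
(x ∨ (x ∨ y)) ∧ ((y ∨ x) ∧ (x ↔ x)) = 1/2 ∧ 1/2 = 1/2
((~y ↔ x) ∧ ((x ∨ x) → (~y ∨ x))) → ((x ∨ (x ∨ y)) ∧ ((y ∨ x) ∧ (x ↔ x))) = 1 → 1/2 = 1/2
No assignment yields a value below 1/2, so this is the minimum.

1/2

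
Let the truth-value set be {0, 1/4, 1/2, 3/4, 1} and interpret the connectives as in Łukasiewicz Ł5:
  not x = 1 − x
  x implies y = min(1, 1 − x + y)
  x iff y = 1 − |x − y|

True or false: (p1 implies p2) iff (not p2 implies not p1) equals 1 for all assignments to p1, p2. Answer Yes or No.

At p1 = 1, p2 = 1/4, for instance:
p1 implies p2 = 1 implies 1/4 = 1/4
not p2 = not 1/4 = 3/4
not p1 = not 1 = 0
not p2 implies not p1 = 3/4 implies 0 = 1/4
(p1 implies p2) iff (not p2 implies not p1) = 1/4 iff 1/4 = 1
and checking the remaining 24 assignments likewise gives ≥ 1 in every case.

Yes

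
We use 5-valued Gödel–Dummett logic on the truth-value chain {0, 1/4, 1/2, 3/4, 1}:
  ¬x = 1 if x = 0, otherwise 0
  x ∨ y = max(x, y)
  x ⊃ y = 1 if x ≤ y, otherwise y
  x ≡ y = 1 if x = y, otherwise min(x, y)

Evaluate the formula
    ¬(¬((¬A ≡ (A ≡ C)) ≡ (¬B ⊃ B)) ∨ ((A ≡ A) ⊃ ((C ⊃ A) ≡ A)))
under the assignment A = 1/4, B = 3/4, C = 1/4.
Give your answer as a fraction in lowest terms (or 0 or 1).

0

¬A = ¬1/4 = 0
A ≡ C = 1/4 ≡ 1/4 = 1
¬A ≡ (A ≡ C) = 0 ≡ 1 = 0
¬B = ¬3/4 = 0
¬B ⊃ B = 0 ⊃ 3/4 = 1
(¬A ≡ (A ≡ C)) ≡ (¬B ⊃ B) = 0 ≡ 1 = 0
¬((¬A ≡ (A ≡ C)) ≡ (¬B ⊃ B)) = ¬0 = 1
A ≡ A = 1/4 ≡ 1/4 = 1
C ⊃ A = 1/4 ⊃ 1/4 = 1
(C ⊃ A) ≡ A = 1 ≡ 1/4 = 1/4
(A ≡ A) ⊃ ((C ⊃ A) ≡ A) = 1 ⊃ 1/4 = 1/4
¬((¬A ≡ (A ≡ C)) ≡ (¬B ⊃ B)) ∨ ((A ≡ A) ⊃ ((C ⊃ A) ≡ A)) = 1 ∨ 1/4 = 1
¬(¬((¬A ≡ (A ≡ C)) ≡ (¬B ⊃ B)) ∨ ((A ≡ A) ⊃ ((C ⊃ A) ≡ A))) = ¬1 = 0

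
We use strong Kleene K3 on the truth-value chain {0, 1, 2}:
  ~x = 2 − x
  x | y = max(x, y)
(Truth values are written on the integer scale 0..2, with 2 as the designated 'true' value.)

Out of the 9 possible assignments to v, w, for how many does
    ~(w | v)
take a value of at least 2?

1

v = 0, w = 0 ↦ 2  ≥
v = 0, w = 1 ↦ 1  <
v = 0, w = 2 ↦ 0  <
v = 1, w = 0 ↦ 1  <
v = 1, w = 1 ↦ 1  <
v = 1, w = 2 ↦ 0  <
v = 2, w = 0 ↦ 0  <
v = 2, w = 1 ↦ 0  <
v = 2, w = 2 ↦ 0  <
So 1 of the 9 assignments meets the threshold.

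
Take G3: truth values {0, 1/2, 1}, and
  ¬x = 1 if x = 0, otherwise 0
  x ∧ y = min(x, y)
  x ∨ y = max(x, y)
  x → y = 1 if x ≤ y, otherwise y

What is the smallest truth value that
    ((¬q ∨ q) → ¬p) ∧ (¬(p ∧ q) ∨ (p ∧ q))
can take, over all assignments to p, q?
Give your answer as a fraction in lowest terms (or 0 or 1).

Take p = 1/2, q = 0:
¬q = ¬0 = 1
¬q ∨ q = 1 ∨ 0 = 1
¬p = ¬1/2 = 0
(¬q ∨ q) → ¬p = 1 → 0 = 0
p ∧ q = 1/2 ∧ 0 = 0
¬(p ∧ q) = ¬0 = 1
p ∧ q = 1/2 ∧ 0 = 0
¬(p ∧ q) ∨ (p ∧ q) = 1 ∨ 0 = 1
((¬q ∨ q) → ¬p) ∧ (¬(p ∧ q) ∨ (p ∧ q)) = 0 ∧ 1 = 0
No assignment yields a value below 0, so this is the minimum.

0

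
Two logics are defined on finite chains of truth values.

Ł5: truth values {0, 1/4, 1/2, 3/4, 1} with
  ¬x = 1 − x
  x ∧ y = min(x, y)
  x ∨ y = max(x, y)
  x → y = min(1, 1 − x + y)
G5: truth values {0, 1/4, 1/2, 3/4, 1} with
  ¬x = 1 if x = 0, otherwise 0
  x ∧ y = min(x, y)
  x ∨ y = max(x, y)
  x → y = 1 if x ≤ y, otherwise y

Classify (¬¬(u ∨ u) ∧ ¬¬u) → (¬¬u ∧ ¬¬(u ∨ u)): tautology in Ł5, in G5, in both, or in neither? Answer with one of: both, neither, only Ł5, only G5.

In Ł5: every assignment gives 1 — tautology.
In G5: every assignment gives 1 — tautology.

both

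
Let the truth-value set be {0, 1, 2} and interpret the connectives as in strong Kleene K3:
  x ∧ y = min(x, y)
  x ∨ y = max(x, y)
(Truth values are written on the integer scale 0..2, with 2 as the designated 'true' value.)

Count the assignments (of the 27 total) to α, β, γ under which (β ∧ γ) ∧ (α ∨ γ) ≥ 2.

value 2: 3 assignments (counts)
value 1: 9 assignments
value 0: 15 assignments
So 3 of the 27 assignments meet the threshold.

3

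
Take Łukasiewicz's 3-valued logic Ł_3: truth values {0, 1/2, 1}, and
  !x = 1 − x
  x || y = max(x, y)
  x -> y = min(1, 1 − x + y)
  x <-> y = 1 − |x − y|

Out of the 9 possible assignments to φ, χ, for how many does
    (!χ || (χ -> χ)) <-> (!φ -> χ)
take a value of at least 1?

6

φ = 0, χ = 0 ↦ 0  <
φ = 0, χ = 1/2 ↦ 1/2  <
φ = 0, χ = 1 ↦ 1  ≥
φ = 1/2, χ = 0 ↦ 1/2  <
φ = 1/2, χ = 1/2 ↦ 1  ≥
φ = 1/2, χ = 1 ↦ 1  ≥
φ = 1, χ = 0 ↦ 1  ≥
φ = 1, χ = 1/2 ↦ 1  ≥
φ = 1, χ = 1 ↦ 1  ≥
So 6 of the 9 assignments meet the threshold.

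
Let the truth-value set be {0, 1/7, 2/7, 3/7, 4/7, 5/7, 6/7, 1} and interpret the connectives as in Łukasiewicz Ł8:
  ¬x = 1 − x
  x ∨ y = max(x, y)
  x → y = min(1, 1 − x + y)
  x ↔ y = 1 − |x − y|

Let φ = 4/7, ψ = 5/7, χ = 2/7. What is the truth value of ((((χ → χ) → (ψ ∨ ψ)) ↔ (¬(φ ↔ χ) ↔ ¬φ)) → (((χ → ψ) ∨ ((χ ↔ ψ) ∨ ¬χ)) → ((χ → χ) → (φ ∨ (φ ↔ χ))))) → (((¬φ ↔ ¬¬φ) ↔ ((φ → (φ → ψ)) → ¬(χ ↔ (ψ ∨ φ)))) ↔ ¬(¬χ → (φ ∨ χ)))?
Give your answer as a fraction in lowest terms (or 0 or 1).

5/7

χ → χ = 2/7 → 2/7 = 1
ψ ∨ ψ = 5/7 ∨ 5/7 = 5/7
(χ → χ) → (ψ ∨ ψ) = 1 → 5/7 = 5/7
φ ↔ χ = 4/7 ↔ 2/7 = 5/7
¬(φ ↔ χ) = ¬5/7 = 2/7
¬φ = ¬4/7 = 3/7
¬(φ ↔ χ) ↔ ¬φ = 2/7 ↔ 3/7 = 6/7
((χ → χ) → (ψ ∨ ψ)) ↔ (¬(φ ↔ χ) ↔ ¬φ) = 5/7 ↔ 6/7 = 6/7
χ → ψ = 2/7 → 5/7 = 1
χ ↔ ψ = 2/7 ↔ 5/7 = 4/7
¬χ = ¬2/7 = 5/7
(χ ↔ ψ) ∨ ¬χ = 4/7 ∨ 5/7 = 5/7
(χ → ψ) ∨ ((χ ↔ ψ) ∨ ¬χ) = 1 ∨ 5/7 = 1
χ → χ = 2/7 → 2/7 = 1
φ ↔ χ = 4/7 ↔ 2/7 = 5/7
φ ∨ (φ ↔ χ) = 4/7 ∨ 5/7 = 5/7
(χ → χ) → (φ ∨ (φ ↔ χ)) = 1 → 5/7 = 5/7
((χ → ψ) ∨ ((χ ↔ ψ) ∨ ¬χ)) → ((χ → χ) → (φ ∨ (φ ↔ χ))) = 1 → 5/7 = 5/7
(((χ → χ) → (ψ ∨ ψ)) ↔ (¬(φ ↔ χ) ↔ ¬φ)) → (((χ → ψ) ∨ ((χ ↔ ψ) ∨ ¬χ)) → ((χ → χ) → (φ ∨ (φ ↔ χ)))) = 6/7 → 5/7 = 6/7
¬φ = ¬4/7 = 3/7
¬φ = ¬4/7 = 3/7
¬¬φ = ¬3/7 = 4/7
¬φ ↔ ¬¬φ = 3/7 ↔ 4/7 = 6/7
φ → ψ = 4/7 → 5/7 = 1
φ → (φ → ψ) = 4/7 → 1 = 1
ψ ∨ φ = 5/7 ∨ 4/7 = 5/7
χ ↔ (ψ ∨ φ) = 2/7 ↔ 5/7 = 4/7
¬(χ ↔ (ψ ∨ φ)) = ¬4/7 = 3/7
(φ → (φ → ψ)) → ¬(χ ↔ (ψ ∨ φ)) = 1 → 3/7 = 3/7
(¬φ ↔ ¬¬φ) ↔ ((φ → (φ → ψ)) → ¬(χ ↔ (ψ ∨ φ))) = 6/7 ↔ 3/7 = 4/7
¬χ = ¬2/7 = 5/7
φ ∨ χ = 4/7 ∨ 2/7 = 4/7
¬χ → (φ ∨ χ) = 5/7 → 4/7 = 6/7
¬(¬χ → (φ ∨ χ)) = ¬6/7 = 1/7
((¬φ ↔ ¬¬φ) ↔ ((φ → (φ → ψ)) → ¬(χ ↔ (ψ ∨ φ)))) ↔ ¬(¬χ → (φ ∨ χ)) = 4/7 ↔ 1/7 = 4/7
((((χ → χ) → (ψ ∨ ψ)) ↔ (¬(φ ↔ χ) ↔ ¬φ)) → (((χ → ψ) ∨ ((χ ↔ ψ) ∨ ¬χ)) → ((χ → χ) → (φ ∨ (φ ↔ χ))))) → (((¬φ ↔ ¬¬φ) ↔ ((φ → (φ → ψ)) → ¬(χ ↔ (ψ ∨ φ)))) ↔ ¬(¬χ → (φ ∨ χ))) = 6/7 → 4/7 = 5/7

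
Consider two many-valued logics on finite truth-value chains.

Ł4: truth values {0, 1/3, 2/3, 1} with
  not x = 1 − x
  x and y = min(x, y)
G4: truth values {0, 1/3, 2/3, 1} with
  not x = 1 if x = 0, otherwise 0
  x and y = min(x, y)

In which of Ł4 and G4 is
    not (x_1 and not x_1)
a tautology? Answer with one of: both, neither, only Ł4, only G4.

In Ł4: at x_1 = 1/3 the value is 2/3 — not a tautology.
In G4: every assignment gives 1 — tautology.

only G4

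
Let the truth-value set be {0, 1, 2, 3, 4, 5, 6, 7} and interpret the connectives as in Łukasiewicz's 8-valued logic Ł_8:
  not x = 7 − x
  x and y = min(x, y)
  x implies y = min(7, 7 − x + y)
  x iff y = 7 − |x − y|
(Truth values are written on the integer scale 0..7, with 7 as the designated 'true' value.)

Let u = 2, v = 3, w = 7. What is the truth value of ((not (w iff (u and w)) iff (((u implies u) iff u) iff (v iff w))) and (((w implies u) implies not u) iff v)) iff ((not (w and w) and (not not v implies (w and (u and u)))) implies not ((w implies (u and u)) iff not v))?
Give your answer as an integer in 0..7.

u and w = 2 and 7 = 2
w iff (u and w) = 7 iff 2 = 2
not (w iff (u and w)) = not 2 = 5
u implies u = 2 implies 2 = 7
(u implies u) iff u = 7 iff 2 = 2
v iff w = 3 iff 7 = 3
((u implies u) iff u) iff (v iff w) = 2 iff 3 = 6
not (w iff (u and w)) iff (((u implies u) iff u) iff (v iff w)) = 5 iff 6 = 6
w implies u = 7 implies 2 = 2
not u = not 2 = 5
(w implies u) implies not u = 2 implies 5 = 7
((w implies u) implies not u) iff v = 7 iff 3 = 3
(not (w iff (u and w)) iff (((u implies u) iff u) iff (v iff w))) and (((w implies u) implies not u) iff v) = 6 and 3 = 3
w and w = 7 and 7 = 7
not (w and w) = not 7 = 0
not v = not 3 = 4
not not v = not 4 = 3
u and u = 2 and 2 = 2
w and (u and u) = 7 and 2 = 2
not not v implies (w and (u and u)) = 3 implies 2 = 6
not (w and w) and (not not v implies (w and (u and u))) = 0 and 6 = 0
u and u = 2 and 2 = 2
w implies (u and u) = 7 implies 2 = 2
not v = not 3 = 4
(w implies (u and u)) iff not v = 2 iff 4 = 5
not ((w implies (u and u)) iff not v) = not 5 = 2
(not (w and w) and (not not v implies (w and (u and u)))) implies not ((w implies (u and u)) iff not v) = 0 implies 2 = 7
((not (w iff (u and w)) iff (((u implies u) iff u) iff (v iff w))) and (((w implies u) implies not u) iff v)) iff ((not (w and w) and (not not v implies (w and (u and u)))) implies not ((w implies (u and u)) iff not v)) = 3 iff 7 = 3

3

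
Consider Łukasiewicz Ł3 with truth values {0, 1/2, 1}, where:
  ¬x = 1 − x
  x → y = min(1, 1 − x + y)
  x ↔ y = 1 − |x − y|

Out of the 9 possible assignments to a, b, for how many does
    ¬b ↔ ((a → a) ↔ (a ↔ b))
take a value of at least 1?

4

a = 0, b = 0 ↦ 1  ≥
a = 0, b = 1/2 ↦ 1  ≥
a = 0, b = 1 ↦ 1  ≥
a = 1/2, b = 0 ↦ 1/2  <
a = 1/2, b = 1/2 ↦ 1/2  <
a = 1/2, b = 1 ↦ 1/2  <
a = 1, b = 0 ↦ 0  <
a = 1, b = 1/2 ↦ 1  ≥
a = 1, b = 1 ↦ 0  <
So 4 of the 9 assignments meet the threshold.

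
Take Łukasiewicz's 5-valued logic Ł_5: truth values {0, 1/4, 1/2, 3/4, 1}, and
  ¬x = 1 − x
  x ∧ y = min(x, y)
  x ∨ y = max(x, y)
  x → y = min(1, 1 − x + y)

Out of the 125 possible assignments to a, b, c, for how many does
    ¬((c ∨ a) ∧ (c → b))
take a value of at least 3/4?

value 1: 10 assignments (counts)
value 3/4: 25 assignments (counts)
value 1/2: 37 assignments
value 1/4: 34 assignments
value 0: 19 assignments
So 35 of the 125 assignments meet the threshold.

35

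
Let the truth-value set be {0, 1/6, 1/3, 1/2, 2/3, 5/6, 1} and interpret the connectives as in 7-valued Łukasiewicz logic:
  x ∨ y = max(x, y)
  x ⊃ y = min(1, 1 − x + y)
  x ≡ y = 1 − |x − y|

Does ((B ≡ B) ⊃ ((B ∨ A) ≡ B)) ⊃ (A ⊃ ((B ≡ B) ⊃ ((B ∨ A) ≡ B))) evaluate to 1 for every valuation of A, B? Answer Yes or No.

Yes

At A = 1/3, B = 1, for instance:
B ≡ B = 1 ≡ 1 = 1
B ∨ A = 1 ∨ 1/3 = 1
(B ∨ A) ≡ B = 1 ≡ 1 = 1
(B ≡ B) ⊃ ((B ∨ A) ≡ B) = 1 ⊃ 1 = 1
A ⊃ ((B ≡ B) ⊃ ((B ∨ A) ≡ B)) = 1/3 ⊃ 1 = 1
((B ≡ B) ⊃ ((B ∨ A) ≡ B)) ⊃ (A ⊃ ((B ≡ B) ⊃ ((B ∨ A) ≡ B))) = 1 ⊃ 1 = 1
and checking the remaining 48 assignments likewise gives ≥ 1 in every case.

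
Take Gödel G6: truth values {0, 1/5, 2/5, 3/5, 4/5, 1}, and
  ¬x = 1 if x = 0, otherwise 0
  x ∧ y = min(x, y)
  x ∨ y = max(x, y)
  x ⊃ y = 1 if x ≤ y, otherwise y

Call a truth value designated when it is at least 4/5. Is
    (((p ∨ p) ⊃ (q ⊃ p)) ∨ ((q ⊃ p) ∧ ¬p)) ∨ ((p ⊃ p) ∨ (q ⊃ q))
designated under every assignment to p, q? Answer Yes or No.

Yes

At p = 0, q = 4/5, for instance:
p ∨ p = 0 ∨ 0 = 0
q ⊃ p = 4/5 ⊃ 0 = 0
(p ∨ p) ⊃ (q ⊃ p) = 0 ⊃ 0 = 1
q ⊃ p = 4/5 ⊃ 0 = 0
¬p = ¬0 = 1
(q ⊃ p) ∧ ¬p = 0 ∧ 1 = 0
((p ∨ p) ⊃ (q ⊃ p)) ∨ ((q ⊃ p) ∧ ¬p) = 1 ∨ 0 = 1
p ⊃ p = 0 ⊃ 0 = 1
q ⊃ q = 4/5 ⊃ 4/5 = 1
(p ⊃ p) ∨ (q ⊃ q) = 1 ∨ 1 = 1
(((p ∨ p) ⊃ (q ⊃ p)) ∨ ((q ⊃ p) ∧ ¬p)) ∨ ((p ⊃ p) ∨ (q ⊃ q)) = 1 ∨ 1 = 1
and checking the remaining 35 assignments likewise gives ≥ 4/5 in every case.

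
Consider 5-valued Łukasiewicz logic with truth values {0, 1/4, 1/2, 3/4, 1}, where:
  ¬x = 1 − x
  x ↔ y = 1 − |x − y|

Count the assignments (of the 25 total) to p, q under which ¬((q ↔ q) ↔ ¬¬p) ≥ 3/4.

value 1: 5 assignments (counts)
value 3/4: 5 assignments (counts)
value 1/2: 5 assignments
value 1/4: 5 assignments
value 0: 5 assignments
So 10 of the 25 assignments meet the threshold.

10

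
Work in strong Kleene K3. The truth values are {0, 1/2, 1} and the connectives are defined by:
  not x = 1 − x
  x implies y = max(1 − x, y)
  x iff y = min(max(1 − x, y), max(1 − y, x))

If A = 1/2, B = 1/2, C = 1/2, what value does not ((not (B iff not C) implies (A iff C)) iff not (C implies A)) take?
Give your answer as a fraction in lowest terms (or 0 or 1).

1/2

not C = not 1/2 = 1/2
B iff not C = 1/2 iff 1/2 = 1/2
not (B iff not C) = not 1/2 = 1/2
A iff C = 1/2 iff 1/2 = 1/2
not (B iff not C) implies (A iff C) = 1/2 implies 1/2 = 1/2
C implies A = 1/2 implies 1/2 = 1/2
not (C implies A) = not 1/2 = 1/2
(not (B iff not C) implies (A iff C)) iff not (C implies A) = 1/2 iff 1/2 = 1/2
not ((not (B iff not C) implies (A iff C)) iff not (C implies A)) = not 1/2 = 1/2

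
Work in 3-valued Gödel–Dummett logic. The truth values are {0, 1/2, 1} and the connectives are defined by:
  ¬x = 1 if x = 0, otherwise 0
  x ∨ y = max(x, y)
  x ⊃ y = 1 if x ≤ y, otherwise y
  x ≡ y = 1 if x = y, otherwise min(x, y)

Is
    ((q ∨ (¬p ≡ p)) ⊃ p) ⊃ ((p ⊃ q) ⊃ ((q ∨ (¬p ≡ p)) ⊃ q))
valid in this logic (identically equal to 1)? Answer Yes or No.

p = 0, q = 0 ↦ 1
p = 0, q = 1/2 ↦ 1
p = 0, q = 1 ↦ 1
p = 1/2, q = 0 ↦ 1
p = 1/2, q = 1/2 ↦ 1
p = 1/2, q = 1 ↦ 1
p = 1, q = 0 ↦ 1
p = 1, q = 1/2 ↦ 1
p = 1, q = 1 ↦ 1
Every assignment gives a value ≥ 1.

Yes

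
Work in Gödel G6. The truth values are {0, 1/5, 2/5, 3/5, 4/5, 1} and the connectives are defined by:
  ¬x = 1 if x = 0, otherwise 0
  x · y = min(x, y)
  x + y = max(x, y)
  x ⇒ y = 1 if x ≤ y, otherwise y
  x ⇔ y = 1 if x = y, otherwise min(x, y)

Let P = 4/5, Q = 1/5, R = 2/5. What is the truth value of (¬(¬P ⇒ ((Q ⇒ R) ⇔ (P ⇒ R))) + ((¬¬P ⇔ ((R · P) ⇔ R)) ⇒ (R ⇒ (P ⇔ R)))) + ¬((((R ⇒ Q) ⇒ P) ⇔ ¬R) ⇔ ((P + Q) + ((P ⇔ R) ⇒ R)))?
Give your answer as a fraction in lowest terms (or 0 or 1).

¬P = ¬4/5 = 0
Q ⇒ R = 1/5 ⇒ 2/5 = 1
P ⇒ R = 4/5 ⇒ 2/5 = 2/5
(Q ⇒ R) ⇔ (P ⇒ R) = 1 ⇔ 2/5 = 2/5
¬P ⇒ ((Q ⇒ R) ⇔ (P ⇒ R)) = 0 ⇒ 2/5 = 1
¬(¬P ⇒ ((Q ⇒ R) ⇔ (P ⇒ R))) = ¬1 = 0
¬P = ¬4/5 = 0
¬¬P = ¬0 = 1
R · P = 2/5 · 4/5 = 2/5
(R · P) ⇔ R = 2/5 ⇔ 2/5 = 1
¬¬P ⇔ ((R · P) ⇔ R) = 1 ⇔ 1 = 1
P ⇔ R = 4/5 ⇔ 2/5 = 2/5
R ⇒ (P ⇔ R) = 2/5 ⇒ 2/5 = 1
(¬¬P ⇔ ((R · P) ⇔ R)) ⇒ (R ⇒ (P ⇔ R)) = 1 ⇒ 1 = 1
¬(¬P ⇒ ((Q ⇒ R) ⇔ (P ⇒ R))) + ((¬¬P ⇔ ((R · P) ⇔ R)) ⇒ (R ⇒ (P ⇔ R))) = 0 + 1 = 1
R ⇒ Q = 2/5 ⇒ 1/5 = 1/5
(R ⇒ Q) ⇒ P = 1/5 ⇒ 4/5 = 1
¬R = ¬2/5 = 0
((R ⇒ Q) ⇒ P) ⇔ ¬R = 1 ⇔ 0 = 0
P + Q = 4/5 + 1/5 = 4/5
P ⇔ R = 4/5 ⇔ 2/5 = 2/5
(P ⇔ R) ⇒ R = 2/5 ⇒ 2/5 = 1
(P + Q) + ((P ⇔ R) ⇒ R) = 4/5 + 1 = 1
(((R ⇒ Q) ⇒ P) ⇔ ¬R) ⇔ ((P + Q) + ((P ⇔ R) ⇒ R)) = 0 ⇔ 1 = 0
¬((((R ⇒ Q) ⇒ P) ⇔ ¬R) ⇔ ((P + Q) + ((P ⇔ R) ⇒ R))) = ¬0 = 1
(¬(¬P ⇒ ((Q ⇒ R) ⇔ (P ⇒ R))) + ((¬¬P ⇔ ((R · P) ⇔ R)) ⇒ (R ⇒ (P ⇔ R)))) + ¬((((R ⇒ Q) ⇒ P) ⇔ ¬R) ⇔ ((P + Q) + ((P ⇔ R) ⇒ R))) = 1 + 1 = 1

1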